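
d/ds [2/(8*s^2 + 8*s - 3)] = 16*(-2*s - 1)/(8*s^2 + 8*s - 3)^2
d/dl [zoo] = 0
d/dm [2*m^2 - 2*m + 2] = 4*m - 2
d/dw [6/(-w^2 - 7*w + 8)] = 6*(2*w + 7)/(w^2 + 7*w - 8)^2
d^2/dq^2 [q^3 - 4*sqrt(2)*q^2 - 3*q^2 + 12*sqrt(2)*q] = 6*q - 8*sqrt(2) - 6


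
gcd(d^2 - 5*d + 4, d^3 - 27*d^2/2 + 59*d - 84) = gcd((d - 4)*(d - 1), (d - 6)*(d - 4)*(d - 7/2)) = d - 4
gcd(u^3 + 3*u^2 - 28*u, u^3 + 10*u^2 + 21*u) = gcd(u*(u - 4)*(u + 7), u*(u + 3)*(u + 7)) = u^2 + 7*u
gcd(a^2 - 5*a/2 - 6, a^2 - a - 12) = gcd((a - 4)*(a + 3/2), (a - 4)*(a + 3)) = a - 4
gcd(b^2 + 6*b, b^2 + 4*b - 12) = b + 6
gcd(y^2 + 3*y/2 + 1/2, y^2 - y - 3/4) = y + 1/2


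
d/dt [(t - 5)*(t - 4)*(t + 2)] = 3*t^2 - 14*t + 2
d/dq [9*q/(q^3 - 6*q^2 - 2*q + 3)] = 9*(-2*q^3 + 6*q^2 + 3)/(q^6 - 12*q^5 + 32*q^4 + 30*q^3 - 32*q^2 - 12*q + 9)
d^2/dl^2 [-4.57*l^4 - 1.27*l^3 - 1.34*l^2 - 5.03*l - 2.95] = -54.84*l^2 - 7.62*l - 2.68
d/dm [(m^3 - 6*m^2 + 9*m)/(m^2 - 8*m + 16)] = (m^3 - 12*m^2 + 39*m - 36)/(m^3 - 12*m^2 + 48*m - 64)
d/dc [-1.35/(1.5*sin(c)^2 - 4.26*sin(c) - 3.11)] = (4.05*sin(c) - 5.751)*cos(c)/(-1.5*sin(c)^2 + 4.26*sin(c) + 3.11)^2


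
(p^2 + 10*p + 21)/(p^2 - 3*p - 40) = (p^2 + 10*p + 21)/(p^2 - 3*p - 40)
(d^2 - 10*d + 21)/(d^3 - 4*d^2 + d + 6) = (d - 7)/(d^2 - d - 2)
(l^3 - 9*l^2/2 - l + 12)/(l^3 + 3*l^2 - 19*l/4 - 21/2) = 2*(l - 4)/(2*l + 7)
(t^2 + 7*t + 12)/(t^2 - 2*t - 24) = (t + 3)/(t - 6)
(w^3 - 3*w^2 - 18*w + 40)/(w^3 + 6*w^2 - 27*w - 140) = (w - 2)/(w + 7)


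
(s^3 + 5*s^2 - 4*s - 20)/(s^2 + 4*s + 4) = (s^2 + 3*s - 10)/(s + 2)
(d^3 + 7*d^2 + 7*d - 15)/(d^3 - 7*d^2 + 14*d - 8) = (d^2 + 8*d + 15)/(d^2 - 6*d + 8)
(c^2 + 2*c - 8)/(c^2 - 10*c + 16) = (c + 4)/(c - 8)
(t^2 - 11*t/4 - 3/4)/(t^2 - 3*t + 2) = (4*t^2 - 11*t - 3)/(4*(t^2 - 3*t + 2))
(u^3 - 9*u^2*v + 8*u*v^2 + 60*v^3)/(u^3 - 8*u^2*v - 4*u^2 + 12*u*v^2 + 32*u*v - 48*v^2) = (u^2 - 3*u*v - 10*v^2)/(u^2 - 2*u*v - 4*u + 8*v)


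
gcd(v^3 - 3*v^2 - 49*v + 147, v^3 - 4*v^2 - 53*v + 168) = v^2 + 4*v - 21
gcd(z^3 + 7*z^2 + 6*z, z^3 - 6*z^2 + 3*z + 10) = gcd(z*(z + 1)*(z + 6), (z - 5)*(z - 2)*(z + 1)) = z + 1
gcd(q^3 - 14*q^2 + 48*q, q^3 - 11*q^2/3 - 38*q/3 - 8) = q - 6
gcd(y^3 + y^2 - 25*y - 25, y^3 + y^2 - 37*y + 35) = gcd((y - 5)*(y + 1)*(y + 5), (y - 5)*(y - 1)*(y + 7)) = y - 5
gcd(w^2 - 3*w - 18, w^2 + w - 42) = w - 6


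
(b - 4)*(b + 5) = b^2 + b - 20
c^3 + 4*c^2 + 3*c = c*(c + 1)*(c + 3)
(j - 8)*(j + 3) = j^2 - 5*j - 24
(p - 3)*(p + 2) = p^2 - p - 6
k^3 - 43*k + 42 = (k - 6)*(k - 1)*(k + 7)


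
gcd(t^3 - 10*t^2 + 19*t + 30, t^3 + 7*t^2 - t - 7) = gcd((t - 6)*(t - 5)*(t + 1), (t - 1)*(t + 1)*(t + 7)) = t + 1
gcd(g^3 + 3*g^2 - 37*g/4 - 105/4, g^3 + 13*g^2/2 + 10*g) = g + 5/2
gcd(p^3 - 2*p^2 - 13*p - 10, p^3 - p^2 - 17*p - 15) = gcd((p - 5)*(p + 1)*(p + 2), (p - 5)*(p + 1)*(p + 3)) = p^2 - 4*p - 5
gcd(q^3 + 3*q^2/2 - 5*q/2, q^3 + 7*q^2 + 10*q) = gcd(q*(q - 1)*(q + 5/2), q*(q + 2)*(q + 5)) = q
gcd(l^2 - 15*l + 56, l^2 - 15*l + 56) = l^2 - 15*l + 56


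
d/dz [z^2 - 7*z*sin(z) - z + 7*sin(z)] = -7*z*cos(z) + 2*z + 7*sqrt(2)*cos(z + pi/4) - 1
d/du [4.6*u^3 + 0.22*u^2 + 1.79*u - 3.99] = 13.8*u^2 + 0.44*u + 1.79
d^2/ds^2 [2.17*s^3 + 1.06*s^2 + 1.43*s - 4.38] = 13.02*s + 2.12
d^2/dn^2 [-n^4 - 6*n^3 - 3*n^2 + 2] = -12*n^2 - 36*n - 6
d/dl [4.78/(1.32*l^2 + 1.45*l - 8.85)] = (-12.6192*l - 6.931)/(1.32*l^2 + 1.45*l - 8.85)^2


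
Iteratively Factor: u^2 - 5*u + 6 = (u - 3)*(u - 2)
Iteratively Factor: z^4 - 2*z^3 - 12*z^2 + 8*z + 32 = (z - 2)*(z^3 - 12*z - 16) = (z - 4)*(z - 2)*(z^2 + 4*z + 4) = (z - 4)*(z - 2)*(z + 2)*(z + 2)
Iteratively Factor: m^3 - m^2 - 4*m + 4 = (m + 2)*(m^2 - 3*m + 2) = (m - 1)*(m + 2)*(m - 2)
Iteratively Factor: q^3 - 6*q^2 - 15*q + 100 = (q - 5)*(q^2 - q - 20) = (q - 5)*(q + 4)*(q - 5)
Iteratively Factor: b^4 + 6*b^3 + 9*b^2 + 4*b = (b + 1)*(b^3 + 5*b^2 + 4*b) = (b + 1)*(b + 4)*(b^2 + b) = b*(b + 1)*(b + 4)*(b + 1)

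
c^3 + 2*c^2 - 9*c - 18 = (c - 3)*(c + 2)*(c + 3)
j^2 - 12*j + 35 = (j - 7)*(j - 5)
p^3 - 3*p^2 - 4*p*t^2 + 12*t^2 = (p - 3)*(p - 2*t)*(p + 2*t)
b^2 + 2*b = b*(b + 2)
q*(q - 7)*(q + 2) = q^3 - 5*q^2 - 14*q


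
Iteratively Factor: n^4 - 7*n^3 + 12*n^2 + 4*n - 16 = (n - 2)*(n^3 - 5*n^2 + 2*n + 8) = (n - 4)*(n - 2)*(n^2 - n - 2) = (n - 4)*(n - 2)*(n + 1)*(n - 2)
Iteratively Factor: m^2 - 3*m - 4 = (m + 1)*(m - 4)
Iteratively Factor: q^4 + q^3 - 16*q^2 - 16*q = (q - 4)*(q^3 + 5*q^2 + 4*q) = q*(q - 4)*(q^2 + 5*q + 4) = q*(q - 4)*(q + 4)*(q + 1)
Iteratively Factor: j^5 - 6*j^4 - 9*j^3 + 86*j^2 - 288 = (j + 2)*(j^4 - 8*j^3 + 7*j^2 + 72*j - 144) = (j - 4)*(j + 2)*(j^3 - 4*j^2 - 9*j + 36) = (j - 4)*(j + 2)*(j + 3)*(j^2 - 7*j + 12) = (j - 4)*(j - 3)*(j + 2)*(j + 3)*(j - 4)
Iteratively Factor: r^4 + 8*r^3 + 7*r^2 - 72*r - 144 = (r - 3)*(r^3 + 11*r^2 + 40*r + 48) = (r - 3)*(r + 3)*(r^2 + 8*r + 16) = (r - 3)*(r + 3)*(r + 4)*(r + 4)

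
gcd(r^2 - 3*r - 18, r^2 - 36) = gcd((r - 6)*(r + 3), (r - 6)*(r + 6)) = r - 6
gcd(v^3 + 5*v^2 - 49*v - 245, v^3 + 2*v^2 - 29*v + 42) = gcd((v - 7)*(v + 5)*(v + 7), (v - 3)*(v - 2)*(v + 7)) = v + 7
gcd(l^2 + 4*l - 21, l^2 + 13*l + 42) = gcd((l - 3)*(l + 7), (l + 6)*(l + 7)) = l + 7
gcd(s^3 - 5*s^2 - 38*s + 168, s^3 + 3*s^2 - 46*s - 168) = s^2 - s - 42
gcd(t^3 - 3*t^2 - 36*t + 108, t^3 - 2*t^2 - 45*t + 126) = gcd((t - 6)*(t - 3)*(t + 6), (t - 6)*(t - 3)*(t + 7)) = t^2 - 9*t + 18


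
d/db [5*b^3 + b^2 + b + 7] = 15*b^2 + 2*b + 1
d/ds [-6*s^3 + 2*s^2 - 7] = 2*s*(2 - 9*s)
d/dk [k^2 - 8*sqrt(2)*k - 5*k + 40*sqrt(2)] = 2*k - 8*sqrt(2) - 5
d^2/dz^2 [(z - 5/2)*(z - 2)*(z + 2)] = 6*z - 5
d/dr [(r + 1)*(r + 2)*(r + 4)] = 3*r^2 + 14*r + 14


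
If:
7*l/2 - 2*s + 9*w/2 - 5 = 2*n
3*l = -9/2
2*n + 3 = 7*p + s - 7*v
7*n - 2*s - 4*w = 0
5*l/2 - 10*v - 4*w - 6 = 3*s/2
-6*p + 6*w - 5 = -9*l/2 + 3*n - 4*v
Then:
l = -3/2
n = 16570/9723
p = -32339/25928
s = -544/9723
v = -56283/25928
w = 19513/6482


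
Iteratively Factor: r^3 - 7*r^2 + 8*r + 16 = (r + 1)*(r^2 - 8*r + 16) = (r - 4)*(r + 1)*(r - 4)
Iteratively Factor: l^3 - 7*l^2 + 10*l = (l - 5)*(l^2 - 2*l) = l*(l - 5)*(l - 2)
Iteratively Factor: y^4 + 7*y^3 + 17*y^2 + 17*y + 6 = (y + 1)*(y^3 + 6*y^2 + 11*y + 6) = (y + 1)*(y + 3)*(y^2 + 3*y + 2) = (y + 1)*(y + 2)*(y + 3)*(y + 1)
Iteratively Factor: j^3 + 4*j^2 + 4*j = (j + 2)*(j^2 + 2*j) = (j + 2)^2*(j)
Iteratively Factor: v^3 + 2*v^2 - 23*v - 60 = (v + 4)*(v^2 - 2*v - 15) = (v - 5)*(v + 4)*(v + 3)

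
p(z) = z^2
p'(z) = 2*z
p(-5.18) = 26.83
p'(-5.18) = -10.36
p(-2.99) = 8.94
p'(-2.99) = -5.98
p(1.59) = 2.53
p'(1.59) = 3.18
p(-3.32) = 11.02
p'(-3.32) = -6.64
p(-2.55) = 6.50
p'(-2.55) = -5.10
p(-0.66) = 0.44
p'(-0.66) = -1.32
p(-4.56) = 20.79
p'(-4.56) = -9.12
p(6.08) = 36.97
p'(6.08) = 12.16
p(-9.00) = 81.00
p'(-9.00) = -18.00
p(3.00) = 9.00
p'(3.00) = 6.00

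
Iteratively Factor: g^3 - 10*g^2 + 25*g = (g)*(g^2 - 10*g + 25) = g*(g - 5)*(g - 5)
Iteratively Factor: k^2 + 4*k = (k)*(k + 4)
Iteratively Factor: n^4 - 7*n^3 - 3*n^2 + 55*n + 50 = (n - 5)*(n^3 - 2*n^2 - 13*n - 10) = (n - 5)*(n + 2)*(n^2 - 4*n - 5) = (n - 5)*(n + 1)*(n + 2)*(n - 5)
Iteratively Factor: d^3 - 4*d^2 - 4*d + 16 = (d - 2)*(d^2 - 2*d - 8) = (d - 2)*(d + 2)*(d - 4)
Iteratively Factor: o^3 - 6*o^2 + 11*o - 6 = (o - 2)*(o^2 - 4*o + 3) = (o - 2)*(o - 1)*(o - 3)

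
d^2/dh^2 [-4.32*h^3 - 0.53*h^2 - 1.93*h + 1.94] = -25.92*h - 1.06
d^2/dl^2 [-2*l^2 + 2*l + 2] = -4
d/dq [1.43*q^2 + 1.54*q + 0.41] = 2.86*q + 1.54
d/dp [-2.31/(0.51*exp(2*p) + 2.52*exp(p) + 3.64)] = (2.3562*exp(p) + 5.8212)*exp(p)/(0.51*exp(2*p) + 2.52*exp(p) + 3.64)^2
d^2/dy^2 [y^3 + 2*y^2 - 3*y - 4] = 6*y + 4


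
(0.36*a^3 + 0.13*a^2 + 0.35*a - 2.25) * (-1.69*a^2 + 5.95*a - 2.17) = -0.6084*a^5 + 1.9223*a^4 - 0.5992*a^3 + 5.6029*a^2 - 14.147*a + 4.8825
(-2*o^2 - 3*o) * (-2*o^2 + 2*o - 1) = 4*o^4 + 2*o^3 - 4*o^2 + 3*o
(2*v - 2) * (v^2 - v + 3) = 2*v^3 - 4*v^2 + 8*v - 6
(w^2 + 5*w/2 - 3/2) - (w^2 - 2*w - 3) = 9*w/2 + 3/2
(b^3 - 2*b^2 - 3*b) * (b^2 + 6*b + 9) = b^5 + 4*b^4 - 6*b^3 - 36*b^2 - 27*b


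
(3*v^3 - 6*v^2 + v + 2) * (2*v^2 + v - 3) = 6*v^5 - 9*v^4 - 13*v^3 + 23*v^2 - v - 6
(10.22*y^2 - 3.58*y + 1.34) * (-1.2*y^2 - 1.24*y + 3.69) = -12.264*y^4 - 8.3768*y^3 + 40.543*y^2 - 14.8718*y + 4.9446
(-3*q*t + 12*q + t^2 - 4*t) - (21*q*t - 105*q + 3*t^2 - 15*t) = -24*q*t + 117*q - 2*t^2 + 11*t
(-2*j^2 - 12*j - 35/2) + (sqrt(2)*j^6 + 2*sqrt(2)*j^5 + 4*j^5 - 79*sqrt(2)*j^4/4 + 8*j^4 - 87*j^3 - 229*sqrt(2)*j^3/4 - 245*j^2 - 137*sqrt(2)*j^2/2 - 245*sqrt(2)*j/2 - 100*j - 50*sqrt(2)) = sqrt(2)*j^6 + 2*sqrt(2)*j^5 + 4*j^5 - 79*sqrt(2)*j^4/4 + 8*j^4 - 87*j^3 - 229*sqrt(2)*j^3/4 - 247*j^2 - 137*sqrt(2)*j^2/2 - 245*sqrt(2)*j/2 - 112*j - 50*sqrt(2) - 35/2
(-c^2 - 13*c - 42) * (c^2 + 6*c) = -c^4 - 19*c^3 - 120*c^2 - 252*c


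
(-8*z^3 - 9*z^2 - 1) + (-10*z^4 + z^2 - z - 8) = -10*z^4 - 8*z^3 - 8*z^2 - z - 9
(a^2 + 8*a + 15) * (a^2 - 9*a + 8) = a^4 - a^3 - 49*a^2 - 71*a + 120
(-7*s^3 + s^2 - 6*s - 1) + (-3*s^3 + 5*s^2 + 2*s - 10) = -10*s^3 + 6*s^2 - 4*s - 11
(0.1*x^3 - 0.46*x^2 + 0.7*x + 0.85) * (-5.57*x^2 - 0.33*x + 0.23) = -0.557*x^5 + 2.5292*x^4 - 3.7242*x^3 - 5.0713*x^2 - 0.1195*x + 0.1955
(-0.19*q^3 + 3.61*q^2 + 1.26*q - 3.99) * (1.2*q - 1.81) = -0.228*q^4 + 4.6759*q^3 - 5.0221*q^2 - 7.0686*q + 7.2219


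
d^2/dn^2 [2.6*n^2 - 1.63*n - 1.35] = 5.20000000000000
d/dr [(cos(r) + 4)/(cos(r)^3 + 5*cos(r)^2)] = (17*cos(r) + cos(2*r) + 41)*sin(r)/((cos(r) + 5)^2*cos(r)^3)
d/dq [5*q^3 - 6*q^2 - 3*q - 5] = 15*q^2 - 12*q - 3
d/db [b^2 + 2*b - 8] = 2*b + 2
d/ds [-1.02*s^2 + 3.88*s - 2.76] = 3.88 - 2.04*s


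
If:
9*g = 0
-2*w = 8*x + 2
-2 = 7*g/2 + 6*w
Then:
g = 0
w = -1/3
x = -1/6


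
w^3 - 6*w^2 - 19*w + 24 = (w - 8)*(w - 1)*(w + 3)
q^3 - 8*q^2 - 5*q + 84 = (q - 7)*(q - 4)*(q + 3)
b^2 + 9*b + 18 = (b + 3)*(b + 6)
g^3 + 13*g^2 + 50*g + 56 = (g + 2)*(g + 4)*(g + 7)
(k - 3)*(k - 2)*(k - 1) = k^3 - 6*k^2 + 11*k - 6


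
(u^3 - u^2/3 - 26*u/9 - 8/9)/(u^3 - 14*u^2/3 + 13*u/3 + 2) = (u + 4/3)/(u - 3)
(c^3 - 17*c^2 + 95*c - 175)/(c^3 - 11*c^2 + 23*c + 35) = (c - 5)/(c + 1)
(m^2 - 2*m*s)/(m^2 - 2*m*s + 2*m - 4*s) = m/(m + 2)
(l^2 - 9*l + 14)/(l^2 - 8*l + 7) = (l - 2)/(l - 1)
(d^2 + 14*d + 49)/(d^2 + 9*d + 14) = (d + 7)/(d + 2)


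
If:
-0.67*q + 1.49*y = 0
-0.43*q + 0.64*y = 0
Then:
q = 0.00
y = 0.00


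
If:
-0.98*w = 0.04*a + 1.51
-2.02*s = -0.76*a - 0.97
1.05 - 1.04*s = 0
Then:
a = 1.41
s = 1.01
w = -1.60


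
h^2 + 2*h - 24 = (h - 4)*(h + 6)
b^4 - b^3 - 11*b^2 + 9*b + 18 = (b - 3)*(b - 2)*(b + 1)*(b + 3)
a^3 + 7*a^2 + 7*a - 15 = (a - 1)*(a + 3)*(a + 5)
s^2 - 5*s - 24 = (s - 8)*(s + 3)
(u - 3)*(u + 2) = u^2 - u - 6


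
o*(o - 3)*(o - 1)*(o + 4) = o^4 - 13*o^2 + 12*o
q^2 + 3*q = q*(q + 3)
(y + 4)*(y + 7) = y^2 + 11*y + 28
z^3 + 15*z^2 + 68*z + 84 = (z + 2)*(z + 6)*(z + 7)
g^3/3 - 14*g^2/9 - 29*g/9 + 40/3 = (g/3 + 1)*(g - 5)*(g - 8/3)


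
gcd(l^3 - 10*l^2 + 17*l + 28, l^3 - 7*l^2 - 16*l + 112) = l^2 - 11*l + 28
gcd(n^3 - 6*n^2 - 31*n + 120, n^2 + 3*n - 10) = n + 5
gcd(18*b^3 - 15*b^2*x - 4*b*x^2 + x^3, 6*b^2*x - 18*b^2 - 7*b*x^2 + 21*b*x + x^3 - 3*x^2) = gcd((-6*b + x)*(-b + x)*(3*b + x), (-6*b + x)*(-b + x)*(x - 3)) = 6*b^2 - 7*b*x + x^2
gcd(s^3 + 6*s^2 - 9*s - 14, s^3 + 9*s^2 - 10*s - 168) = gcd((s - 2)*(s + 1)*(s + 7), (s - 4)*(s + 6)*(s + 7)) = s + 7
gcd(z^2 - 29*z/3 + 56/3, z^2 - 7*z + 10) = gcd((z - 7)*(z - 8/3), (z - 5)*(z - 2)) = 1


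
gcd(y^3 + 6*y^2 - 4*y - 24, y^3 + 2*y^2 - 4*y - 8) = y^2 - 4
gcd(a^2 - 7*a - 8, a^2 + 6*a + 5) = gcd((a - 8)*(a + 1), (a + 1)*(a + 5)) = a + 1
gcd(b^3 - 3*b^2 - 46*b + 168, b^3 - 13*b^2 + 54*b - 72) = b^2 - 10*b + 24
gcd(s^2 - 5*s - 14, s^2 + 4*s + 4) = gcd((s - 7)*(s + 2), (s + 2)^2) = s + 2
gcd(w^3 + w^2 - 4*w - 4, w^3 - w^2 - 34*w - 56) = w + 2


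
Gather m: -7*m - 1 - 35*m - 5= -42*m - 6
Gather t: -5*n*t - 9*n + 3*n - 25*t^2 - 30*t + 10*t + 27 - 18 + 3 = -6*n - 25*t^2 + t*(-5*n - 20) + 12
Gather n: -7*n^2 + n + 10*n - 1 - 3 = -7*n^2 + 11*n - 4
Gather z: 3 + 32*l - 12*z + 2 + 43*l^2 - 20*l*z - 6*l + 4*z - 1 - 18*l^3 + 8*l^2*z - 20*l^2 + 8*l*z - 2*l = -18*l^3 + 23*l^2 + 24*l + z*(8*l^2 - 12*l - 8) + 4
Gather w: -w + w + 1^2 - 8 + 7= 0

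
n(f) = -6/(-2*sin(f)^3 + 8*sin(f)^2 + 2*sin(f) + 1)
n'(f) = -6*(6*sin(f)^2*cos(f) - 16*sin(f)*cos(f) - 2*cos(f))/(-2*sin(f)^3 + 8*sin(f)^2 + 2*sin(f) + 1)^2 = 12*(16*sin(2*f) + cos(f) + 3*cos(3*f))/(-sin(f) - sin(3*f) + 8*cos(2*f) - 10)^2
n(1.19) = -0.74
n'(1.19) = 0.39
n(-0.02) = -6.23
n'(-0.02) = 10.85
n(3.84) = -1.69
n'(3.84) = 3.92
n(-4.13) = -0.85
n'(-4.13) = -0.73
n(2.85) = -2.74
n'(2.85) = -7.32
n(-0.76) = -1.47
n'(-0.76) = -3.11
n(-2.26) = -1.17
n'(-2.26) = 2.01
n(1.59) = -0.67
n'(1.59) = -0.02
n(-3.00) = -6.80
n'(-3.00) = 2.88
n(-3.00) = -6.80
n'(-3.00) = 2.88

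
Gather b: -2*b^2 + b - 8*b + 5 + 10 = -2*b^2 - 7*b + 15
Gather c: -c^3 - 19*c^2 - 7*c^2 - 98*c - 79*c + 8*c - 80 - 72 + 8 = -c^3 - 26*c^2 - 169*c - 144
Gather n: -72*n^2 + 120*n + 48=-72*n^2 + 120*n + 48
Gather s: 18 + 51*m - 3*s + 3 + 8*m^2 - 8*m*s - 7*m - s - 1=8*m^2 + 44*m + s*(-8*m - 4) + 20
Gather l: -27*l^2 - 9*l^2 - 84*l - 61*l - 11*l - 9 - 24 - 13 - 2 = -36*l^2 - 156*l - 48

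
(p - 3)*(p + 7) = p^2 + 4*p - 21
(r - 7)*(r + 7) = r^2 - 49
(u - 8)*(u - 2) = u^2 - 10*u + 16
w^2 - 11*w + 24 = (w - 8)*(w - 3)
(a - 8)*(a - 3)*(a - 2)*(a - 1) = a^4 - 14*a^3 + 59*a^2 - 94*a + 48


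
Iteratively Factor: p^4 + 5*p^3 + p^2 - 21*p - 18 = (p + 1)*(p^3 + 4*p^2 - 3*p - 18) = (p - 2)*(p + 1)*(p^2 + 6*p + 9) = (p - 2)*(p + 1)*(p + 3)*(p + 3)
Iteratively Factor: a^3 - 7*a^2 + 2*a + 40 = (a - 4)*(a^2 - 3*a - 10) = (a - 4)*(a + 2)*(a - 5)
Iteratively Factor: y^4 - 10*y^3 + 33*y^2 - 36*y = (y)*(y^3 - 10*y^2 + 33*y - 36) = y*(y - 3)*(y^2 - 7*y + 12) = y*(y - 3)^2*(y - 4)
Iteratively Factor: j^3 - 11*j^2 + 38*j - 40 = (j - 5)*(j^2 - 6*j + 8) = (j - 5)*(j - 4)*(j - 2)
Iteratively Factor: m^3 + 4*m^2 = (m)*(m^2 + 4*m) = m*(m + 4)*(m)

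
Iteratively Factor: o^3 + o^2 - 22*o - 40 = (o + 2)*(o^2 - o - 20) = (o - 5)*(o + 2)*(o + 4)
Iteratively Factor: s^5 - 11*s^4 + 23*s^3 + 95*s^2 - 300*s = (s)*(s^4 - 11*s^3 + 23*s^2 + 95*s - 300) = s*(s + 3)*(s^3 - 14*s^2 + 65*s - 100) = s*(s - 4)*(s + 3)*(s^2 - 10*s + 25) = s*(s - 5)*(s - 4)*(s + 3)*(s - 5)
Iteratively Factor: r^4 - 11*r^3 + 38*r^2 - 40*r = (r)*(r^3 - 11*r^2 + 38*r - 40) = r*(r - 5)*(r^2 - 6*r + 8) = r*(r - 5)*(r - 2)*(r - 4)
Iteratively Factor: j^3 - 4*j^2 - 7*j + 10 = (j + 2)*(j^2 - 6*j + 5) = (j - 5)*(j + 2)*(j - 1)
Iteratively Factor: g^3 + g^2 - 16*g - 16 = (g + 4)*(g^2 - 3*g - 4) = (g + 1)*(g + 4)*(g - 4)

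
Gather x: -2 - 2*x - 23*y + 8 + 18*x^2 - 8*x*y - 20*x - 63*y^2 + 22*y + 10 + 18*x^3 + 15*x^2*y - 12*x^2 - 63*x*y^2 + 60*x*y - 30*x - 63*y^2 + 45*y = 18*x^3 + x^2*(15*y + 6) + x*(-63*y^2 + 52*y - 52) - 126*y^2 + 44*y + 16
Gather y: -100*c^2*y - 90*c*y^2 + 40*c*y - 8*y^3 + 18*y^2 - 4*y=-8*y^3 + y^2*(18 - 90*c) + y*(-100*c^2 + 40*c - 4)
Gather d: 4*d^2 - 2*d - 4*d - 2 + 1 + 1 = 4*d^2 - 6*d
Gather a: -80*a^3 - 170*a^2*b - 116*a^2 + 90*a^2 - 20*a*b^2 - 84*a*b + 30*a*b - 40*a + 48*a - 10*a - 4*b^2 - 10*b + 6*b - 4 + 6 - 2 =-80*a^3 + a^2*(-170*b - 26) + a*(-20*b^2 - 54*b - 2) - 4*b^2 - 4*b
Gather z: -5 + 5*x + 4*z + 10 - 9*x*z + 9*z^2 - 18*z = 5*x + 9*z^2 + z*(-9*x - 14) + 5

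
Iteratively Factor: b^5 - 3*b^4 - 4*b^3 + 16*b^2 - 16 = (b + 2)*(b^4 - 5*b^3 + 6*b^2 + 4*b - 8) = (b - 2)*(b + 2)*(b^3 - 3*b^2 + 4) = (b - 2)*(b + 1)*(b + 2)*(b^2 - 4*b + 4) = (b - 2)^2*(b + 1)*(b + 2)*(b - 2)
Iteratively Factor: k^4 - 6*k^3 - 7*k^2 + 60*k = (k + 3)*(k^3 - 9*k^2 + 20*k) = k*(k + 3)*(k^2 - 9*k + 20) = k*(k - 5)*(k + 3)*(k - 4)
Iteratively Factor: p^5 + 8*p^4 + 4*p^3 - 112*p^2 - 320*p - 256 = (p + 2)*(p^4 + 6*p^3 - 8*p^2 - 96*p - 128) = (p + 2)*(p + 4)*(p^3 + 2*p^2 - 16*p - 32) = (p + 2)^2*(p + 4)*(p^2 - 16) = (p + 2)^2*(p + 4)^2*(p - 4)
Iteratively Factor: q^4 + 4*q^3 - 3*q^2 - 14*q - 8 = (q + 1)*(q^3 + 3*q^2 - 6*q - 8) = (q + 1)*(q + 4)*(q^2 - q - 2) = (q + 1)^2*(q + 4)*(q - 2)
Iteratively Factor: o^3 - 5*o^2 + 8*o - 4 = (o - 1)*(o^2 - 4*o + 4) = (o - 2)*(o - 1)*(o - 2)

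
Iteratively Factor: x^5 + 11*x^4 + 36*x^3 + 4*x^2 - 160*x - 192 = (x + 2)*(x^4 + 9*x^3 + 18*x^2 - 32*x - 96) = (x + 2)*(x + 4)*(x^3 + 5*x^2 - 2*x - 24) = (x + 2)*(x + 3)*(x + 4)*(x^2 + 2*x - 8) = (x + 2)*(x + 3)*(x + 4)^2*(x - 2)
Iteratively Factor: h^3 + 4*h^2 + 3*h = (h + 3)*(h^2 + h) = (h + 1)*(h + 3)*(h)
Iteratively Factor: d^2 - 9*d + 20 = (d - 5)*(d - 4)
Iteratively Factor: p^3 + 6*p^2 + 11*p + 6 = (p + 2)*(p^2 + 4*p + 3) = (p + 1)*(p + 2)*(p + 3)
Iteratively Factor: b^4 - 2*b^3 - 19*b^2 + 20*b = (b + 4)*(b^3 - 6*b^2 + 5*b) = (b - 5)*(b + 4)*(b^2 - b) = (b - 5)*(b - 1)*(b + 4)*(b)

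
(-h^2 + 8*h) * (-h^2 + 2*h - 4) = h^4 - 10*h^3 + 20*h^2 - 32*h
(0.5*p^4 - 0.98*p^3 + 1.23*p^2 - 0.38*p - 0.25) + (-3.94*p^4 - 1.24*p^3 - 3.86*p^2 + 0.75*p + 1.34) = -3.44*p^4 - 2.22*p^3 - 2.63*p^2 + 0.37*p + 1.09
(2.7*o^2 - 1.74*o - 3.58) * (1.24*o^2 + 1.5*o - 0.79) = 3.348*o^4 + 1.8924*o^3 - 9.1822*o^2 - 3.9954*o + 2.8282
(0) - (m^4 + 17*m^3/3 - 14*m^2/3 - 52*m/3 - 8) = -m^4 - 17*m^3/3 + 14*m^2/3 + 52*m/3 + 8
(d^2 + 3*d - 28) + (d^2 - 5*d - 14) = 2*d^2 - 2*d - 42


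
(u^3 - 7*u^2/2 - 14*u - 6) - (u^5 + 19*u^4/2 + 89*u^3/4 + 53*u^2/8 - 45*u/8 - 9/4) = -u^5 - 19*u^4/2 - 85*u^3/4 - 81*u^2/8 - 67*u/8 - 15/4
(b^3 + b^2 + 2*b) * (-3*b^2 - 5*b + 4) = -3*b^5 - 8*b^4 - 7*b^3 - 6*b^2 + 8*b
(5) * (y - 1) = 5*y - 5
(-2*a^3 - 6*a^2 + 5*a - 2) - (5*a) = -2*a^3 - 6*a^2 - 2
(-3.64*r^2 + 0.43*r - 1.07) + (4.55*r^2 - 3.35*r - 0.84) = 0.91*r^2 - 2.92*r - 1.91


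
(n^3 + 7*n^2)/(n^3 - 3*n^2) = (n + 7)/(n - 3)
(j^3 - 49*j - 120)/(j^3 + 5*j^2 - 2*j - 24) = (j^2 - 3*j - 40)/(j^2 + 2*j - 8)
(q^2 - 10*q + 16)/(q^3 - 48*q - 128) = (q - 2)/(q^2 + 8*q + 16)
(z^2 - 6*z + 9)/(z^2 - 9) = (z - 3)/(z + 3)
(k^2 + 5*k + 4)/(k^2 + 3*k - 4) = (k + 1)/(k - 1)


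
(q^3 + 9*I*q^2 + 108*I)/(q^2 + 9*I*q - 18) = (q^2 + 3*I*q + 18)/(q + 3*I)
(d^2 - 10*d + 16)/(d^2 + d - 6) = (d - 8)/(d + 3)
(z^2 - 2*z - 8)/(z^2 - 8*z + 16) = (z + 2)/(z - 4)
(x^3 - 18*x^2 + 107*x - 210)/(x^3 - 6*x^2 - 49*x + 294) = (x - 5)/(x + 7)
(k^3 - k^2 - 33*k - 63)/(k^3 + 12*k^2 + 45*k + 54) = (k - 7)/(k + 6)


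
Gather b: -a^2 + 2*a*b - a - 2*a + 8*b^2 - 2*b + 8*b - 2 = -a^2 - 3*a + 8*b^2 + b*(2*a + 6) - 2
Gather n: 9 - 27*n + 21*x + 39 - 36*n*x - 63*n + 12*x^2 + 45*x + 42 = n*(-36*x - 90) + 12*x^2 + 66*x + 90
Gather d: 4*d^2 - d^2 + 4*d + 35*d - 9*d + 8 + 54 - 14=3*d^2 + 30*d + 48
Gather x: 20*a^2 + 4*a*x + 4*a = 20*a^2 + 4*a*x + 4*a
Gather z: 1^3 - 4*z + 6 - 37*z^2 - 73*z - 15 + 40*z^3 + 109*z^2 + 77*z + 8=40*z^3 + 72*z^2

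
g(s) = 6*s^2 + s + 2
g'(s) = 12*s + 1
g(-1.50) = 14.00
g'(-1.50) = -17.00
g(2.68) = 47.77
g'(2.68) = 33.16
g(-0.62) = 3.69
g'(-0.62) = -6.44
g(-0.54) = 3.21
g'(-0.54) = -5.48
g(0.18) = 2.37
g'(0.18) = 3.16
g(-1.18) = 9.17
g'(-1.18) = -13.16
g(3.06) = 61.24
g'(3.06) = 37.72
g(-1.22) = 9.71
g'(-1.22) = -13.64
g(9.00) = 497.00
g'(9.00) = 109.00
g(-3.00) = 53.00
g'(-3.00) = -35.00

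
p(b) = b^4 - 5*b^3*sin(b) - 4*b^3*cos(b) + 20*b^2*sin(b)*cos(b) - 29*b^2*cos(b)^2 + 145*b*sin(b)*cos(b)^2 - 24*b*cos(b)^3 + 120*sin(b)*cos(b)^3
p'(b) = 4*b^3*sin(b) - 5*b^3*cos(b) + 4*b^3 - 20*b^2*sin(b)^2 + 58*b^2*sin(b)*cos(b) - 15*b^2*sin(b) + 20*b^2*cos(b)^2 - 12*b^2*cos(b) - 290*b*sin(b)^2*cos(b) + 72*b*sin(b)*cos(b)^2 + 40*b*sin(b)*cos(b) + 145*b*cos(b)^3 - 58*b*cos(b)^2 - 360*sin(b)^2*cos(b)^2 + 145*sin(b)*cos(b)^2 + 120*cos(b)^4 - 24*cos(b)^3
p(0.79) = 57.95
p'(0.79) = -38.49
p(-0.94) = 5.09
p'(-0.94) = -3.56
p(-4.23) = 118.55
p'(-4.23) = -1861.29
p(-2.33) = 54.65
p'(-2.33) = 33.81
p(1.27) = 13.04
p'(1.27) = -111.53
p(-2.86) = -155.65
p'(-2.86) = 755.46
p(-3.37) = -544.18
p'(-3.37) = 488.22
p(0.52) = 54.69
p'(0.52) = 61.83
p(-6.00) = 1591.07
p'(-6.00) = 131.30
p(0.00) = 0.00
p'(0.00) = 96.00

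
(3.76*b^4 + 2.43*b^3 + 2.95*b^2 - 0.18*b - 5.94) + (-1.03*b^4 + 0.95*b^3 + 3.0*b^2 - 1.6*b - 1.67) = 2.73*b^4 + 3.38*b^3 + 5.95*b^2 - 1.78*b - 7.61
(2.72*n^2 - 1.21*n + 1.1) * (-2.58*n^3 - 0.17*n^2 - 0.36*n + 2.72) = -7.0176*n^5 + 2.6594*n^4 - 3.6115*n^3 + 7.647*n^2 - 3.6872*n + 2.992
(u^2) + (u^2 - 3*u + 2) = 2*u^2 - 3*u + 2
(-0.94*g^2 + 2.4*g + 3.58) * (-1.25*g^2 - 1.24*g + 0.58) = 1.175*g^4 - 1.8344*g^3 - 7.9962*g^2 - 3.0472*g + 2.0764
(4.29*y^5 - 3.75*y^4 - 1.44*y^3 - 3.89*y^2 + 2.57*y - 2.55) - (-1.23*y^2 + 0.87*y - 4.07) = 4.29*y^5 - 3.75*y^4 - 1.44*y^3 - 2.66*y^2 + 1.7*y + 1.52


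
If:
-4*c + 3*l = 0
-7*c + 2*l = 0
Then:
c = 0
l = 0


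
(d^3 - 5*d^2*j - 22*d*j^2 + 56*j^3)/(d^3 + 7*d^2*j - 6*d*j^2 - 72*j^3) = (d^2 - 9*d*j + 14*j^2)/(d^2 + 3*d*j - 18*j^2)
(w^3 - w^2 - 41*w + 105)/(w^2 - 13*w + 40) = (w^2 + 4*w - 21)/(w - 8)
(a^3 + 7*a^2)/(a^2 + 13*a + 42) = a^2/(a + 6)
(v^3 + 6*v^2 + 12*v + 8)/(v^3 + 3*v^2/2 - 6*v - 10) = 2*(v + 2)/(2*v - 5)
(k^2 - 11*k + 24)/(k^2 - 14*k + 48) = (k - 3)/(k - 6)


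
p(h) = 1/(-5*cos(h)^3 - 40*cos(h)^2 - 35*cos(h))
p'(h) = (-15*sin(h)*cos(h)^2 - 80*sin(h)*cos(h) - 35*sin(h))/(-5*cos(h)^3 - 40*cos(h)^2 - 35*cos(h))^2 = (3*sin(h)^2 - 16*cos(h) - 10)*sin(h)/(5*(cos(h)^2 + 8*cos(h) + 7)^2*cos(h)^2)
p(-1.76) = 0.19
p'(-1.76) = 0.74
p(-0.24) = -0.01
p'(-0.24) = 0.01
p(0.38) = -0.01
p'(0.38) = -0.01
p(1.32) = -0.09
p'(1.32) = -0.43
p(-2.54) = 0.22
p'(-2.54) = -0.59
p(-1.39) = -0.13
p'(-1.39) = 0.85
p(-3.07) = 13.04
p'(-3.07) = -363.35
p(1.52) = -0.53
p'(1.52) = -11.04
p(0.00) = -0.01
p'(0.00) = 0.00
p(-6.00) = -0.01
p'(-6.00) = -0.00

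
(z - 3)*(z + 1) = z^2 - 2*z - 3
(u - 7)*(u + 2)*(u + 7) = u^3 + 2*u^2 - 49*u - 98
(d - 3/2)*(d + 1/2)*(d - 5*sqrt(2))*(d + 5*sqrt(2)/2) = d^4 - 5*sqrt(2)*d^3/2 - d^3 - 103*d^2/4 + 5*sqrt(2)*d^2/2 + 15*sqrt(2)*d/8 + 25*d + 75/4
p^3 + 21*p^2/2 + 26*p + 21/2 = (p + 1/2)*(p + 3)*(p + 7)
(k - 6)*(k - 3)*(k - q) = k^3 - k^2*q - 9*k^2 + 9*k*q + 18*k - 18*q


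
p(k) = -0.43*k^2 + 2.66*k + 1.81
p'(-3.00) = 5.24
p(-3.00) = -10.04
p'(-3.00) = 5.24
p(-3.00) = -10.04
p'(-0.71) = 3.27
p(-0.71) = -0.30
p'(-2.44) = 4.76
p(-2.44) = -7.24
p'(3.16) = -0.06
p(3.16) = 5.92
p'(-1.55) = 3.99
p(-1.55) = -3.35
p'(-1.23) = 3.72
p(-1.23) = -2.11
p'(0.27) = 2.43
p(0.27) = 2.50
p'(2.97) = 0.11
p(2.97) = 5.92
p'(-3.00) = 5.24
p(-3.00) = -10.04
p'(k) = 2.66 - 0.86*k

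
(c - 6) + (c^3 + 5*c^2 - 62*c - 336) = c^3 + 5*c^2 - 61*c - 342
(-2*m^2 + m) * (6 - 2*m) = 4*m^3 - 14*m^2 + 6*m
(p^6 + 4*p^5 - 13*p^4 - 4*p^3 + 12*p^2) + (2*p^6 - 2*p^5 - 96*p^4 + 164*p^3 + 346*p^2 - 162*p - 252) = 3*p^6 + 2*p^5 - 109*p^4 + 160*p^3 + 358*p^2 - 162*p - 252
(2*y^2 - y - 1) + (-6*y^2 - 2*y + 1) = -4*y^2 - 3*y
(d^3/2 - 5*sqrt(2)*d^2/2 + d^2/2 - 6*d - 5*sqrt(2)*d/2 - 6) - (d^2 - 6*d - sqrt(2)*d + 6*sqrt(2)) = d^3/2 - 5*sqrt(2)*d^2/2 - d^2/2 - 3*sqrt(2)*d/2 - 6*sqrt(2) - 6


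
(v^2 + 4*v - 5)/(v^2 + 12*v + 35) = (v - 1)/(v + 7)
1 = 1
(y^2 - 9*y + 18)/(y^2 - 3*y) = (y - 6)/y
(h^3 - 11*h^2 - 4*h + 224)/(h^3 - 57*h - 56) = (h^2 - 3*h - 28)/(h^2 + 8*h + 7)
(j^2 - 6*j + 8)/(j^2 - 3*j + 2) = (j - 4)/(j - 1)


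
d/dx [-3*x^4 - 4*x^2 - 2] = -12*x^3 - 8*x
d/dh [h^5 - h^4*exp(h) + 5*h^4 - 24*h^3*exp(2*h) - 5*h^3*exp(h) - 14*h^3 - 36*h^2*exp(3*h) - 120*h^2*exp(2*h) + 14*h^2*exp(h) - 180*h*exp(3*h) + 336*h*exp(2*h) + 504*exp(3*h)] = -h^4*exp(h) + 5*h^4 - 48*h^3*exp(2*h) - 9*h^3*exp(h) + 20*h^3 - 108*h^2*exp(3*h) - 312*h^2*exp(2*h) - h^2*exp(h) - 42*h^2 - 612*h*exp(3*h) + 432*h*exp(2*h) + 28*h*exp(h) + 1332*exp(3*h) + 336*exp(2*h)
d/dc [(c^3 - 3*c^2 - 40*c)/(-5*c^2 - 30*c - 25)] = (-c^2 - 2*c + 8)/(5*(c^2 + 2*c + 1))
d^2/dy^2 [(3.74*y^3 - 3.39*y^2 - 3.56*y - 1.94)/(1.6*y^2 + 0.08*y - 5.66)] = (1.4210854715202e-14*y^5 + 50.427392*y^3 - 224.158272*y^2 + 523.952784*y - 255.587416)/(4.096*y^6 + 0.6144*y^5 - 43.43808*y^4 - 4.346368*y^3 + 153.662208*y^2 + 7.688544*y - 181.321496)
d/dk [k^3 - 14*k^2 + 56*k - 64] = 3*k^2 - 28*k + 56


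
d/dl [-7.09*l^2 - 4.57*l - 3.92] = -14.18*l - 4.57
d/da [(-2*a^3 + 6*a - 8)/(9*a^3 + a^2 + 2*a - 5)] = 2*(-a^4 - 58*a^3 + 120*a^2 + 8*a - 7)/(81*a^6 + 18*a^5 + 37*a^4 - 86*a^3 - 6*a^2 - 20*a + 25)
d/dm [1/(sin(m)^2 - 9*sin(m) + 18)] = (9 - 2*sin(m))*cos(m)/(sin(m)^2 - 9*sin(m) + 18)^2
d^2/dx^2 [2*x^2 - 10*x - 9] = 4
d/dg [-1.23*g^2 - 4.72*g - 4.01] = -2.46*g - 4.72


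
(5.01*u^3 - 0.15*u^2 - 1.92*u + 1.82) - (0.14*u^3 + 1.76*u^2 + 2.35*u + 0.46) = 4.87*u^3 - 1.91*u^2 - 4.27*u + 1.36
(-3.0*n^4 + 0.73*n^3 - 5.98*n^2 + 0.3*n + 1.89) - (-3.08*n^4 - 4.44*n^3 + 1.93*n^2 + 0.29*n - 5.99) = 0.0800000000000001*n^4 + 5.17*n^3 - 7.91*n^2 + 0.01*n + 7.88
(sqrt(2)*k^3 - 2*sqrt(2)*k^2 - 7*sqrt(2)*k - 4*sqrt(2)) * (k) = sqrt(2)*k^4 - 2*sqrt(2)*k^3 - 7*sqrt(2)*k^2 - 4*sqrt(2)*k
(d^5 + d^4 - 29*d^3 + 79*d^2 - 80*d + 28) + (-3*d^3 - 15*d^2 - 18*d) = d^5 + d^4 - 32*d^3 + 64*d^2 - 98*d + 28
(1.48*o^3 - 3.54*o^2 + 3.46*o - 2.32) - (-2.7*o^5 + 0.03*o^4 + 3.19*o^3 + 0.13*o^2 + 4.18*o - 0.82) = 2.7*o^5 - 0.03*o^4 - 1.71*o^3 - 3.67*o^2 - 0.72*o - 1.5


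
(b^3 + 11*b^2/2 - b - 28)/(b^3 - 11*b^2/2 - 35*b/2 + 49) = (b + 4)/(b - 7)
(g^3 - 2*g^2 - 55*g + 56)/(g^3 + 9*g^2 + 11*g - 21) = (g - 8)/(g + 3)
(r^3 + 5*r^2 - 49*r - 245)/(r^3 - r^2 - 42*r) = (r^2 + 12*r + 35)/(r*(r + 6))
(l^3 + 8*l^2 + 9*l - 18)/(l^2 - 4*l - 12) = (-l^3 - 8*l^2 - 9*l + 18)/(-l^2 + 4*l + 12)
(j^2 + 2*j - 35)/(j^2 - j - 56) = (j - 5)/(j - 8)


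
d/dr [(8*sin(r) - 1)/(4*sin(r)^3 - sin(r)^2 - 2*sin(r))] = 2*(-32*sin(r)^3 + 10*sin(r)^2 - sin(r) - 1)*cos(r)/((sin(r) + 2*cos(2*r))^2*sin(r)^2)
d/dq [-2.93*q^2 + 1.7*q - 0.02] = 1.7 - 5.86*q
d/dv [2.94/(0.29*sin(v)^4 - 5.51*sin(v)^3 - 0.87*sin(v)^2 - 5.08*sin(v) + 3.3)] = (-3.4104*sin(v)^3 + 48.5982*sin(v)^2 + 5.1156*sin(v) + 14.9352)*cos(v)/(-0.29*sin(v)^4 + 5.51*sin(v)^3 + 0.87*sin(v)^2 + 5.08*sin(v) - 3.3)^2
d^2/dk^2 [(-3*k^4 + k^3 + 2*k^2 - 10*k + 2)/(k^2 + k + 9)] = 2*(-3*k^6 - 9*k^5 - 90*k^4 - 236*k^3 - 1479*k^2 + 519*k + 236)/(k^6 + 3*k^5 + 30*k^4 + 55*k^3 + 270*k^2 + 243*k + 729)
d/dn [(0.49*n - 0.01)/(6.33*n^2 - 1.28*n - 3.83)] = (-3.1017*n^2 + 0.1266*n - 1.8895)/(40.0689*n^4 - 16.2048*n^3 - 46.8494*n^2 + 9.8048*n + 14.6689)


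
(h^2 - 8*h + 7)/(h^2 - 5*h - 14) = (h - 1)/(h + 2)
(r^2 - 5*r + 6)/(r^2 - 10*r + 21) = (r - 2)/(r - 7)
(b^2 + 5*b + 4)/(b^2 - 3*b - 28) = (b + 1)/(b - 7)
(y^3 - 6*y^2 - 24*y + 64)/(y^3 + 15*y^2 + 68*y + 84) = (y^3 - 6*y^2 - 24*y + 64)/(y^3 + 15*y^2 + 68*y + 84)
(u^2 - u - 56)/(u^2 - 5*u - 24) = (u + 7)/(u + 3)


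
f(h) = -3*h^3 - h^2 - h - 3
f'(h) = -9*h^2 - 2*h - 1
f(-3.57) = 124.32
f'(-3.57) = -108.56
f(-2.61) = 46.14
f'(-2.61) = -57.09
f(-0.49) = -2.40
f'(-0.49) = -2.18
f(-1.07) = 0.60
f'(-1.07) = -9.16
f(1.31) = -12.77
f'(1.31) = -19.06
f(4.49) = -299.21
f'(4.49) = -191.42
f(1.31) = -12.77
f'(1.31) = -19.06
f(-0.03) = -2.97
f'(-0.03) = -0.95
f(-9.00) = 2112.00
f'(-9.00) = -712.00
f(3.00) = -96.00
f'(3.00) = -88.00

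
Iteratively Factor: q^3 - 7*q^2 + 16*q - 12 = (q - 2)*(q^2 - 5*q + 6) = (q - 3)*(q - 2)*(q - 2)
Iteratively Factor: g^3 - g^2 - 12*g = (g - 4)*(g^2 + 3*g) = g*(g - 4)*(g + 3)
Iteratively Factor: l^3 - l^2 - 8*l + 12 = (l + 3)*(l^2 - 4*l + 4) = (l - 2)*(l + 3)*(l - 2)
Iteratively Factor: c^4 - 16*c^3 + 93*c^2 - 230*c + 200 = (c - 2)*(c^3 - 14*c^2 + 65*c - 100) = (c - 5)*(c - 2)*(c^2 - 9*c + 20) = (c - 5)*(c - 4)*(c - 2)*(c - 5)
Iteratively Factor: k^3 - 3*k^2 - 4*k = (k)*(k^2 - 3*k - 4) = k*(k + 1)*(k - 4)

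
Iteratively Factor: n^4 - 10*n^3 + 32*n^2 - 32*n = (n)*(n^3 - 10*n^2 + 32*n - 32) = n*(n - 4)*(n^2 - 6*n + 8) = n*(n - 4)*(n - 2)*(n - 4)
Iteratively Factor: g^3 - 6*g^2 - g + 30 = (g + 2)*(g^2 - 8*g + 15) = (g - 5)*(g + 2)*(g - 3)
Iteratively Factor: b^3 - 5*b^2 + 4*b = (b - 1)*(b^2 - 4*b) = b*(b - 1)*(b - 4)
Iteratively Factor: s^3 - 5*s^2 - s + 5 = (s - 1)*(s^2 - 4*s - 5) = (s - 1)*(s + 1)*(s - 5)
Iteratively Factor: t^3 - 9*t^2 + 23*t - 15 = (t - 3)*(t^2 - 6*t + 5) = (t - 5)*(t - 3)*(t - 1)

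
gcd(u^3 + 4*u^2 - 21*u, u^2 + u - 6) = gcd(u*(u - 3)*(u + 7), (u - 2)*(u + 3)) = 1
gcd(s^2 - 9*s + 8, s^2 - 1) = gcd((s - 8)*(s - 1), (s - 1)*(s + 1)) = s - 1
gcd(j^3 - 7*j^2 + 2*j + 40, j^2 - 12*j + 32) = j - 4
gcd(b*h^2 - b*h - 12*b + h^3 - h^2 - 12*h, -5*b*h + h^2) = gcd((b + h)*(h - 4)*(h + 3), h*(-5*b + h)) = 1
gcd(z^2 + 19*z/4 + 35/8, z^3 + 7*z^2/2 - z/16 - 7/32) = z + 7/2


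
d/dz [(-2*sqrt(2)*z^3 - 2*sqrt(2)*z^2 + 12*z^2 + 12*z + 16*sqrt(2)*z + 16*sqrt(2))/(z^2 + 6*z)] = 2*(-sqrt(2)*z^4 - 12*sqrt(2)*z^3 - 14*sqrt(2)*z^2 + 30*z^2 - 16*sqrt(2)*z - 48*sqrt(2))/(z^2*(z^2 + 12*z + 36))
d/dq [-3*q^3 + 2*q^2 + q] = -9*q^2 + 4*q + 1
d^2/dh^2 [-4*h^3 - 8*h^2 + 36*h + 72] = -24*h - 16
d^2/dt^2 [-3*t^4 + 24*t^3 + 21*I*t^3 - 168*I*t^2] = -36*t^2 + t*(144 + 126*I) - 336*I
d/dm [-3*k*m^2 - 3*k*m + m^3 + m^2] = -6*k*m - 3*k + 3*m^2 + 2*m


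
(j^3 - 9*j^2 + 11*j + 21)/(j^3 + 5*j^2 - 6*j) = (j^3 - 9*j^2 + 11*j + 21)/(j*(j^2 + 5*j - 6))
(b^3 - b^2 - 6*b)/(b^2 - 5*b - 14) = b*(b - 3)/(b - 7)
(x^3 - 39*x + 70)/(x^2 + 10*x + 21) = (x^2 - 7*x + 10)/(x + 3)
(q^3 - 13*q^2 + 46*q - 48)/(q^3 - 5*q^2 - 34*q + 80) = (q - 3)/(q + 5)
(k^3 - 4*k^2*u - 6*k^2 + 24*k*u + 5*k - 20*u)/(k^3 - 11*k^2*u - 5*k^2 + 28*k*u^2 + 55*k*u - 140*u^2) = (1 - k)/(-k + 7*u)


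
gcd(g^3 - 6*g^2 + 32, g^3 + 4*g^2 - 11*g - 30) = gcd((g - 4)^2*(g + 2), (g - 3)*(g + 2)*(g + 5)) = g + 2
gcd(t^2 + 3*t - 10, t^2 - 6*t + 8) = t - 2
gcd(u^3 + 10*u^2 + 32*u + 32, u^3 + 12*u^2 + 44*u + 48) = u^2 + 6*u + 8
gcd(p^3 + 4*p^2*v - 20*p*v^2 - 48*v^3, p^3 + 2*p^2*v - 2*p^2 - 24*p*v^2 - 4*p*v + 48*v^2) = p^2 + 2*p*v - 24*v^2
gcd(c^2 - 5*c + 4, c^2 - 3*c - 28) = 1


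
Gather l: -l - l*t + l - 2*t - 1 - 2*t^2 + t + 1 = -l*t - 2*t^2 - t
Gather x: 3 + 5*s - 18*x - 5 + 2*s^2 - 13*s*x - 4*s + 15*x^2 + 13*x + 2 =2*s^2 + s + 15*x^2 + x*(-13*s - 5)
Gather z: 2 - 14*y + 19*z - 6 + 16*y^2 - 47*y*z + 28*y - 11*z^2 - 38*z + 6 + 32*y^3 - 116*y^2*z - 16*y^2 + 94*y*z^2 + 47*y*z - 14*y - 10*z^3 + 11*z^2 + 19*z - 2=32*y^3 - 116*y^2*z + 94*y*z^2 - 10*z^3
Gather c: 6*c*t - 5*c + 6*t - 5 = c*(6*t - 5) + 6*t - 5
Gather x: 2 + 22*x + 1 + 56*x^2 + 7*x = 56*x^2 + 29*x + 3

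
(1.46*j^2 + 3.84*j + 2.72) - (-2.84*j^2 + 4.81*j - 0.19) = 4.3*j^2 - 0.97*j + 2.91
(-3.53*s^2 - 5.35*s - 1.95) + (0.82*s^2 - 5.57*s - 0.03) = -2.71*s^2 - 10.92*s - 1.98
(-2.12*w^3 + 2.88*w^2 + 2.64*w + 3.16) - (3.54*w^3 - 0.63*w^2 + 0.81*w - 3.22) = -5.66*w^3 + 3.51*w^2 + 1.83*w + 6.38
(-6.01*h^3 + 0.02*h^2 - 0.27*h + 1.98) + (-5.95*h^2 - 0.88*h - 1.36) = -6.01*h^3 - 5.93*h^2 - 1.15*h + 0.62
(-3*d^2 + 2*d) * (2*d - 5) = -6*d^3 + 19*d^2 - 10*d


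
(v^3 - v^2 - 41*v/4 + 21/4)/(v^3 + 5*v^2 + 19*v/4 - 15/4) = (2*v - 7)/(2*v + 5)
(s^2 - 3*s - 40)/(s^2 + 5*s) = (s - 8)/s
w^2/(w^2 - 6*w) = w/(w - 6)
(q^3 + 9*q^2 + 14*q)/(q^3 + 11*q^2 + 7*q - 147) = q*(q + 2)/(q^2 + 4*q - 21)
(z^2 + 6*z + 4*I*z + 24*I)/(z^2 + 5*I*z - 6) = (z^2 + z*(6 + 4*I) + 24*I)/(z^2 + 5*I*z - 6)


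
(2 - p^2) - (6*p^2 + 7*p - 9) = -7*p^2 - 7*p + 11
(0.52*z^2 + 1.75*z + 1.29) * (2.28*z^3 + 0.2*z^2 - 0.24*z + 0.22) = 1.1856*z^5 + 4.094*z^4 + 3.1664*z^3 - 0.0476*z^2 + 0.0754*z + 0.2838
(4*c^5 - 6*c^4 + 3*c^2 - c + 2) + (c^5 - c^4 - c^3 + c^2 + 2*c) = 5*c^5 - 7*c^4 - c^3 + 4*c^2 + c + 2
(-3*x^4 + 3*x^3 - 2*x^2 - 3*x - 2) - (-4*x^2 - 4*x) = -3*x^4 + 3*x^3 + 2*x^2 + x - 2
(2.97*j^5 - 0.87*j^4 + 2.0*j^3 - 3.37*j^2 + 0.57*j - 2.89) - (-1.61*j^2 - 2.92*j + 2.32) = 2.97*j^5 - 0.87*j^4 + 2.0*j^3 - 1.76*j^2 + 3.49*j - 5.21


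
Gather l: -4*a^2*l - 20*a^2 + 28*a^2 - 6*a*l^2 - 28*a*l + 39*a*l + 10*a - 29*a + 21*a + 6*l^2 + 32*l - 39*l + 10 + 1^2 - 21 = 8*a^2 + 2*a + l^2*(6 - 6*a) + l*(-4*a^2 + 11*a - 7) - 10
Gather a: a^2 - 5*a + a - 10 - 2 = a^2 - 4*a - 12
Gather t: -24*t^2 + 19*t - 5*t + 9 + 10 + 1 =-24*t^2 + 14*t + 20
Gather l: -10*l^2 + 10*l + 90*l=-10*l^2 + 100*l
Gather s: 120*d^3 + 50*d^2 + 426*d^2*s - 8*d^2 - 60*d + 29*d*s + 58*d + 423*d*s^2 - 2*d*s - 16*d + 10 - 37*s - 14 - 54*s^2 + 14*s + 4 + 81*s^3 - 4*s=120*d^3 + 42*d^2 - 18*d + 81*s^3 + s^2*(423*d - 54) + s*(426*d^2 + 27*d - 27)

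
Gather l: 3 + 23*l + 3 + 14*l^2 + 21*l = 14*l^2 + 44*l + 6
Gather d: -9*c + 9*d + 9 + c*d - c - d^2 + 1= -10*c - d^2 + d*(c + 9) + 10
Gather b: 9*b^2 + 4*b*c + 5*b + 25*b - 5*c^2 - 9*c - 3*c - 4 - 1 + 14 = 9*b^2 + b*(4*c + 30) - 5*c^2 - 12*c + 9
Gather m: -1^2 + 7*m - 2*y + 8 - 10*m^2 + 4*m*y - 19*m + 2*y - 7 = -10*m^2 + m*(4*y - 12)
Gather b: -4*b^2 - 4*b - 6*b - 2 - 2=-4*b^2 - 10*b - 4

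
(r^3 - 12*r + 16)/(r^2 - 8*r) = (r^3 - 12*r + 16)/(r*(r - 8))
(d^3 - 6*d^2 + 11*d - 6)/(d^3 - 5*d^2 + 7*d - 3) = (d - 2)/(d - 1)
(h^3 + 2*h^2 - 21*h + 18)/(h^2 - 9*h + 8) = (h^2 + 3*h - 18)/(h - 8)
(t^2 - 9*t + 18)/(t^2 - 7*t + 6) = (t - 3)/(t - 1)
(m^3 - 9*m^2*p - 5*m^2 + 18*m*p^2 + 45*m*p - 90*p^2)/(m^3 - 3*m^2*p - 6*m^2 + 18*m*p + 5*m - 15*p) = (m - 6*p)/(m - 1)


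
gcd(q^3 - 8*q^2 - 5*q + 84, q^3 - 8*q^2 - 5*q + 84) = q^3 - 8*q^2 - 5*q + 84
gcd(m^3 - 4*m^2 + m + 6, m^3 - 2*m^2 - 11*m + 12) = 1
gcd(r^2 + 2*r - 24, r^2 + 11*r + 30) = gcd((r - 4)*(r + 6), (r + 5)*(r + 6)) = r + 6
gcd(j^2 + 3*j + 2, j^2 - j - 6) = j + 2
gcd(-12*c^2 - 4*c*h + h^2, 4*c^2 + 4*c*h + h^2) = 2*c + h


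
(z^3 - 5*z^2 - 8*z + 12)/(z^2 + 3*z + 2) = (z^2 - 7*z + 6)/(z + 1)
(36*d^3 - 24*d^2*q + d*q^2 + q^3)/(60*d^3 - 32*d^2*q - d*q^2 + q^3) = (-3*d + q)/(-5*d + q)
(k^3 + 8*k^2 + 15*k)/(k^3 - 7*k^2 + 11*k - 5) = k*(k^2 + 8*k + 15)/(k^3 - 7*k^2 + 11*k - 5)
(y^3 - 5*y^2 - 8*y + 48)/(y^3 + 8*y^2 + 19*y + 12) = (y^2 - 8*y + 16)/(y^2 + 5*y + 4)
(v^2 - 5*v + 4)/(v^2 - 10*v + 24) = (v - 1)/(v - 6)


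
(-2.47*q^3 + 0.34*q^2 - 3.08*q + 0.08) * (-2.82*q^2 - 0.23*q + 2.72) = 6.9654*q^5 - 0.3907*q^4 + 1.889*q^3 + 1.4076*q^2 - 8.396*q + 0.2176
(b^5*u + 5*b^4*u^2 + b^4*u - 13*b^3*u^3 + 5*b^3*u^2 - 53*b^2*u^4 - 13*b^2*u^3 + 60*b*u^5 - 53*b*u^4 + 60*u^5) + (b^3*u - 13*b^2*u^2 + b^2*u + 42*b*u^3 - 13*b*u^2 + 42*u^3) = b^5*u + 5*b^4*u^2 + b^4*u - 13*b^3*u^3 + 5*b^3*u^2 + b^3*u - 53*b^2*u^4 - 13*b^2*u^3 - 13*b^2*u^2 + b^2*u + 60*b*u^5 - 53*b*u^4 + 42*b*u^3 - 13*b*u^2 + 60*u^5 + 42*u^3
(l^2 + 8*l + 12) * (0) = 0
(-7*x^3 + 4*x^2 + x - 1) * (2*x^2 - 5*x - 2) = -14*x^5 + 43*x^4 - 4*x^3 - 15*x^2 + 3*x + 2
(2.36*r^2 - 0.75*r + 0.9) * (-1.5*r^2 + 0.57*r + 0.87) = -3.54*r^4 + 2.4702*r^3 + 0.2757*r^2 - 0.1395*r + 0.783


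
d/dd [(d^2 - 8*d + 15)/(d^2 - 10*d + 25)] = -2/(d^2 - 10*d + 25)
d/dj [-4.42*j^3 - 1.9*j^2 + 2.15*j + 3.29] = -13.26*j^2 - 3.8*j + 2.15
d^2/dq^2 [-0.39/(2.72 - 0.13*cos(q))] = (0.006591*sin(q)^2 - 0.137904*cos(q) + 0.006591)/(0.13*cos(q) - 2.72)^3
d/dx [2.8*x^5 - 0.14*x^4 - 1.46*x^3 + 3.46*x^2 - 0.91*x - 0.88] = 14.0*x^4 - 0.56*x^3 - 4.38*x^2 + 6.92*x - 0.91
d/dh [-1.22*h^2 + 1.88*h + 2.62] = 1.88 - 2.44*h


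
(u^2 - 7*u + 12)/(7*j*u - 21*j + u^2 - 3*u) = (u - 4)/(7*j + u)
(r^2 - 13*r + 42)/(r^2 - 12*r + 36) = (r - 7)/(r - 6)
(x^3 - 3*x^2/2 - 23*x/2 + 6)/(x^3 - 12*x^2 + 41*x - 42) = (2*x^3 - 3*x^2 - 23*x + 12)/(2*(x^3 - 12*x^2 + 41*x - 42))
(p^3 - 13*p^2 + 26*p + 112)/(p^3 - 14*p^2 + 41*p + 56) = (p + 2)/(p + 1)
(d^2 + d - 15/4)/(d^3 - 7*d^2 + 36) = (d^2 + d - 15/4)/(d^3 - 7*d^2 + 36)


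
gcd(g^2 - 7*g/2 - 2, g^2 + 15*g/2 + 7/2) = g + 1/2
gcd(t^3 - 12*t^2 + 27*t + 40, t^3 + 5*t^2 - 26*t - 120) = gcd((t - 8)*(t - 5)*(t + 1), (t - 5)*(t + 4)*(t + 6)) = t - 5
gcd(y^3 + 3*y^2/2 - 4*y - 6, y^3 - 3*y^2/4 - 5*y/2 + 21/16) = y + 3/2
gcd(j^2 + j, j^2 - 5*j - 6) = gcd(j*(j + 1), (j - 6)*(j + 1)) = j + 1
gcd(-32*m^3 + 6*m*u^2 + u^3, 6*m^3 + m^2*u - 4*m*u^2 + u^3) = -2*m + u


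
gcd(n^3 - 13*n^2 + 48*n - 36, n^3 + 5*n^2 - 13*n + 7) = n - 1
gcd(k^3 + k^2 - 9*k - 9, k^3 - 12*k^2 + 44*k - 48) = 1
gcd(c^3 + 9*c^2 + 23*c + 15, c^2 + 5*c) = c + 5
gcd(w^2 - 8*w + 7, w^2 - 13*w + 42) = w - 7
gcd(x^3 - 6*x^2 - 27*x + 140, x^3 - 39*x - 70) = x^2 - 2*x - 35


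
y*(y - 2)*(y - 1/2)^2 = y^4 - 3*y^3 + 9*y^2/4 - y/2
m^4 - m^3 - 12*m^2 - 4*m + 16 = (m - 4)*(m - 1)*(m + 2)^2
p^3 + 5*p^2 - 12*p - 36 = (p - 3)*(p + 2)*(p + 6)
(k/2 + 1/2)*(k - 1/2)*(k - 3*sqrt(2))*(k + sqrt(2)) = k^4/2 - sqrt(2)*k^3 + k^3/4 - 13*k^2/4 - sqrt(2)*k^2/2 - 3*k/2 + sqrt(2)*k/2 + 3/2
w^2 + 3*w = w*(w + 3)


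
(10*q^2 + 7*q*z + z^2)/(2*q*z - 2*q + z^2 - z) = (5*q + z)/(z - 1)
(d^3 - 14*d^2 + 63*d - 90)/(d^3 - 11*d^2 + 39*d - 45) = (d - 6)/(d - 3)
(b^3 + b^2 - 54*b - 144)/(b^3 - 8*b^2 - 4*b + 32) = (b^2 + 9*b + 18)/(b^2 - 4)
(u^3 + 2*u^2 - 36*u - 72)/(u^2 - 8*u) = (u^3 + 2*u^2 - 36*u - 72)/(u*(u - 8))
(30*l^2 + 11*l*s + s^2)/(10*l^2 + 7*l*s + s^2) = (6*l + s)/(2*l + s)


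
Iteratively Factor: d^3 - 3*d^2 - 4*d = (d)*(d^2 - 3*d - 4) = d*(d + 1)*(d - 4)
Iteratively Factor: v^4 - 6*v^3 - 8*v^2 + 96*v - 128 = (v - 4)*(v^3 - 2*v^2 - 16*v + 32) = (v - 4)*(v - 2)*(v^2 - 16) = (v - 4)^2*(v - 2)*(v + 4)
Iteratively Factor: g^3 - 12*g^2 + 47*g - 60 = (g - 4)*(g^2 - 8*g + 15) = (g - 5)*(g - 4)*(g - 3)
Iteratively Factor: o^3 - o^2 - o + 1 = (o - 1)*(o^2 - 1) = (o - 1)^2*(o + 1)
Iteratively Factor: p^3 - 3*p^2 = (p - 3)*(p^2) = p*(p - 3)*(p)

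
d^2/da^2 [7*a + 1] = 0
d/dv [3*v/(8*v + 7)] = 21/(8*v + 7)^2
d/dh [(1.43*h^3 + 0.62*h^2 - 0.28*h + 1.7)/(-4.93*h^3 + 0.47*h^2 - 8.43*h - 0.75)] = (3.7287*h^4 - 26.8706*h^3 + 16.8305*h^2 - 2.528*h + 14.541)/(24.3049*h^6 - 4.6342*h^5 + 83.3407*h^4 - 0.529199999999999*h^3 + 70.3599*h^2 + 12.645*h + 0.5625)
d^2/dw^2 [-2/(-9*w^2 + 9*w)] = 4*(-w*(w - 1) + (2*w - 1)^2)/(9*w^3*(w - 1)^3)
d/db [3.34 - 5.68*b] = -5.68000000000000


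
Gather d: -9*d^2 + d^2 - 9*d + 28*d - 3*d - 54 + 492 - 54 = -8*d^2 + 16*d + 384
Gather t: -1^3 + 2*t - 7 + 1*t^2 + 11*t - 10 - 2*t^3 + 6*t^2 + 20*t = -2*t^3 + 7*t^2 + 33*t - 18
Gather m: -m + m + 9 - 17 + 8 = 0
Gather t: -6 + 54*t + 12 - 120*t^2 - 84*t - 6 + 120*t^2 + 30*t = 0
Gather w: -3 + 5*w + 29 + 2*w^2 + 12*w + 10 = 2*w^2 + 17*w + 36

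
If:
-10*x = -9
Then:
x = 9/10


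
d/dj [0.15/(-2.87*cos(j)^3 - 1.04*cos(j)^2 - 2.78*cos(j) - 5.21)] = (1.2915*sin(j)^2 - 0.312*cos(j) - 1.7085)*sin(j)/(2.87*cos(j)^3 + 1.04*cos(j)^2 + 2.78*cos(j) + 5.21)^2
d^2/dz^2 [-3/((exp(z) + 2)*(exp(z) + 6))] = 12*(-exp(3*z) - 6*exp(2*z) - 4*exp(z) + 24)*exp(z)/(exp(6*z) + 24*exp(5*z) + 228*exp(4*z) + 1088*exp(3*z) + 2736*exp(2*z) + 3456*exp(z) + 1728)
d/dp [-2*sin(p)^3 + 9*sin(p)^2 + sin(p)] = (-6*sin(p)^2 + 18*sin(p) + 1)*cos(p)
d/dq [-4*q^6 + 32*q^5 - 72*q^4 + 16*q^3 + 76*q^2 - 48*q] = -24*q^5 + 160*q^4 - 288*q^3 + 48*q^2 + 152*q - 48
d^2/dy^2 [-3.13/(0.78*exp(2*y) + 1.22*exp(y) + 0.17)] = (-3.13*(1.56*exp(y) + 1.22)*(3.12*exp(y) + 2.44)*exp(y) + (9.7656*exp(y) + 3.8186)*(0.78*exp(2*y) + 1.22*exp(y) + 0.17))*exp(y)/(0.78*exp(2*y) + 1.22*exp(y) + 0.17)^3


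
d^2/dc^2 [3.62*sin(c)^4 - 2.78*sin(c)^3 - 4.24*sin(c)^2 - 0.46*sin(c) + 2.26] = -57.92*sin(c)^4 + 25.02*sin(c)^3 + 60.4*sin(c)^2 - 16.22*sin(c) - 8.48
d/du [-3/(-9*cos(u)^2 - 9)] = 4*sin(2*u)/(3*(cos(2*u) + 3)^2)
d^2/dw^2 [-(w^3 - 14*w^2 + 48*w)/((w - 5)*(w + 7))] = 10*(-23*w^3 + 336*w^2 - 1743*w + 2758)/(w^6 + 6*w^5 - 93*w^4 - 412*w^3 + 3255*w^2 + 7350*w - 42875)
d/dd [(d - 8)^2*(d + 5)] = (d - 8)*(3*d + 2)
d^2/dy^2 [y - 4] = 0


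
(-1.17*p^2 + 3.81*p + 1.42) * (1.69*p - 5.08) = -1.9773*p^3 + 12.3825*p^2 - 16.955*p - 7.2136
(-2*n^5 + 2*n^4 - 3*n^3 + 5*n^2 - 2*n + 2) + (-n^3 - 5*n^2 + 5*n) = -2*n^5 + 2*n^4 - 4*n^3 + 3*n + 2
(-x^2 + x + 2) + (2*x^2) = x^2 + x + 2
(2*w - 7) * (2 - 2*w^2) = -4*w^3 + 14*w^2 + 4*w - 14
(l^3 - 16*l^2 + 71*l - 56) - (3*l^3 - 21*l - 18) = -2*l^3 - 16*l^2 + 92*l - 38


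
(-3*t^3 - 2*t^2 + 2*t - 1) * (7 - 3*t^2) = 9*t^5 + 6*t^4 - 27*t^3 - 11*t^2 + 14*t - 7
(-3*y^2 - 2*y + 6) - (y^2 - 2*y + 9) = -4*y^2 - 3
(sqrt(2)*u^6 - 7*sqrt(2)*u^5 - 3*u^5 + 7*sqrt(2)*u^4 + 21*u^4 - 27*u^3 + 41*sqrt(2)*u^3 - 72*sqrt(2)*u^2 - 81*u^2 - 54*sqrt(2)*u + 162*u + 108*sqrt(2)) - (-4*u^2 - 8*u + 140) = sqrt(2)*u^6 - 7*sqrt(2)*u^5 - 3*u^5 + 7*sqrt(2)*u^4 + 21*u^4 - 27*u^3 + 41*sqrt(2)*u^3 - 72*sqrt(2)*u^2 - 77*u^2 - 54*sqrt(2)*u + 170*u - 140 + 108*sqrt(2)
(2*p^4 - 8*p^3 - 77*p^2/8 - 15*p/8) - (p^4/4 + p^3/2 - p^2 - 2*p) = 7*p^4/4 - 17*p^3/2 - 69*p^2/8 + p/8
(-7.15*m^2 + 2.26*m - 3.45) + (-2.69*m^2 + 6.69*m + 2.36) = -9.84*m^2 + 8.95*m - 1.09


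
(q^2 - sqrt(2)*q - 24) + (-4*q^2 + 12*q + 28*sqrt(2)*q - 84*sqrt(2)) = -3*q^2 + 12*q + 27*sqrt(2)*q - 84*sqrt(2) - 24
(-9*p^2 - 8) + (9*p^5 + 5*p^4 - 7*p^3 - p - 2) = 9*p^5 + 5*p^4 - 7*p^3 - 9*p^2 - p - 10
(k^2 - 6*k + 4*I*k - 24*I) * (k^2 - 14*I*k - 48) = k^4 - 6*k^3 - 10*I*k^3 + 8*k^2 + 60*I*k^2 - 48*k - 192*I*k + 1152*I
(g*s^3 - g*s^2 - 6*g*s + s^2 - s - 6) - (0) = g*s^3 - g*s^2 - 6*g*s + s^2 - s - 6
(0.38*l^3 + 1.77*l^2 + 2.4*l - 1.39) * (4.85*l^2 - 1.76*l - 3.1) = 1.843*l^5 + 7.9157*l^4 + 7.3468*l^3 - 16.4525*l^2 - 4.9936*l + 4.309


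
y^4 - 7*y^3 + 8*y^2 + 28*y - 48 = (y - 4)*(y - 3)*(y - 2)*(y + 2)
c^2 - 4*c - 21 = (c - 7)*(c + 3)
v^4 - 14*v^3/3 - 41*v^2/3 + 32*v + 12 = (v - 6)*(v - 2)*(v + 1/3)*(v + 3)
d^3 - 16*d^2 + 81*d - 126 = (d - 7)*(d - 6)*(d - 3)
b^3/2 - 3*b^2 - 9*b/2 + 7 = (b/2 + 1)*(b - 7)*(b - 1)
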